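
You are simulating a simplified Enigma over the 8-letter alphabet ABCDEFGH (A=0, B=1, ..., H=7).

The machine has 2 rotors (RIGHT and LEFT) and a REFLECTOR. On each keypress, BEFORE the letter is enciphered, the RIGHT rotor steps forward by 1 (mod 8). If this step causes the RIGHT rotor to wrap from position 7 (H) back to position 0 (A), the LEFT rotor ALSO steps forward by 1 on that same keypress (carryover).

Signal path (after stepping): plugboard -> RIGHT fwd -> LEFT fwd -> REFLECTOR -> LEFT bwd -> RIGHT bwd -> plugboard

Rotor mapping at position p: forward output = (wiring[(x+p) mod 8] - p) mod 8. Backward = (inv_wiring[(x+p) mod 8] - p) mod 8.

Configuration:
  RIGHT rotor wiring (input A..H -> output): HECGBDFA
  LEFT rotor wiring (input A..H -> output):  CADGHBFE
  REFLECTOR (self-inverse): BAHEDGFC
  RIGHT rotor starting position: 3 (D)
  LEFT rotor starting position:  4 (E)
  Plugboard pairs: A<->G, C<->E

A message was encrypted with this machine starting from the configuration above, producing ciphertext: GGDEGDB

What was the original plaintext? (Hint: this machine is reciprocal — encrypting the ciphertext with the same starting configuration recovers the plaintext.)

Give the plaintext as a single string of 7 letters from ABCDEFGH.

Char 1 ('G'): step: R->4, L=4; G->plug->A->R->F->L->E->refl->D->L'->A->R'->F->plug->F
Char 2 ('G'): step: R->5, L=4; G->plug->A->R->G->L->H->refl->C->L'->H->R'->E->plug->C
Char 3 ('D'): step: R->6, L=4; D->plug->D->R->G->L->H->refl->C->L'->H->R'->A->plug->G
Char 4 ('E'): step: R->7, L=4; E->plug->C->R->F->L->E->refl->D->L'->A->R'->B->plug->B
Char 5 ('G'): step: R->0, L->5 (L advanced); G->plug->A->R->H->L->C->refl->H->L'->C->R'->C->plug->E
Char 6 ('D'): step: R->1, L=5; D->plug->D->R->A->L->E->refl->D->L'->E->R'->F->plug->F
Char 7 ('B'): step: R->2, L=5; B->plug->B->R->E->L->D->refl->E->L'->A->R'->A->plug->G

Answer: FCGBEFG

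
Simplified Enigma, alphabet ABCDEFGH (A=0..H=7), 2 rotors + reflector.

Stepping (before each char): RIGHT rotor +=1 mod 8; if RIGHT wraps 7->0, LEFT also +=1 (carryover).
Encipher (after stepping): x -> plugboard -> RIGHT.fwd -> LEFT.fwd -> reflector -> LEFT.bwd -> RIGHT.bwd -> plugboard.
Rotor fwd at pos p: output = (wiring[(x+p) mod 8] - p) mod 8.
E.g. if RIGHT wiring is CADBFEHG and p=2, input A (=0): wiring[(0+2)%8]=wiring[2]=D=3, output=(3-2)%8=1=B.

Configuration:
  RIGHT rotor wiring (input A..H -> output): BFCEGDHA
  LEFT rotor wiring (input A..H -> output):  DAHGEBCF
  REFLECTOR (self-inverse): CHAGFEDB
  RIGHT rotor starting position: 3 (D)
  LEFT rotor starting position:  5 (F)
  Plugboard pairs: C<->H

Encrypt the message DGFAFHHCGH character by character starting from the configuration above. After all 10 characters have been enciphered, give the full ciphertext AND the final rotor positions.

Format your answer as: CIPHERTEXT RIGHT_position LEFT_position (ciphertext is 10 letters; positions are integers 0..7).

Char 1 ('D'): step: R->4, L=5; D->plug->D->R->E->L->D->refl->G->L'->D->R'->C->plug->H
Char 2 ('G'): step: R->5, L=5; G->plug->G->R->H->L->H->refl->B->L'->G->R'->A->plug->A
Char 3 ('F'): step: R->6, L=5; F->plug->F->R->G->L->B->refl->H->L'->H->R'->D->plug->D
Char 4 ('A'): step: R->7, L=5; A->plug->A->R->B->L->F->refl->E->L'->A->R'->H->plug->C
Char 5 ('F'): step: R->0, L->6 (L advanced); F->plug->F->R->D->L->C->refl->A->L'->F->R'->B->plug->B
Char 6 ('H'): step: R->1, L=6; H->plug->C->R->D->L->C->refl->A->L'->F->R'->D->plug->D
Char 7 ('H'): step: R->2, L=6; H->plug->C->R->E->L->B->refl->H->L'->B->R'->D->plug->D
Char 8 ('C'): step: R->3, L=6; C->plug->H->R->H->L->D->refl->G->L'->G->R'->F->plug->F
Char 9 ('G'): step: R->4, L=6; G->plug->G->R->G->L->G->refl->D->L'->H->R'->B->plug->B
Char 10 ('H'): step: R->5, L=6; H->plug->C->R->D->L->C->refl->A->L'->F->R'->F->plug->F
Final: ciphertext=HADCBDDFBF, RIGHT=5, LEFT=6

Answer: HADCBDDFBF 5 6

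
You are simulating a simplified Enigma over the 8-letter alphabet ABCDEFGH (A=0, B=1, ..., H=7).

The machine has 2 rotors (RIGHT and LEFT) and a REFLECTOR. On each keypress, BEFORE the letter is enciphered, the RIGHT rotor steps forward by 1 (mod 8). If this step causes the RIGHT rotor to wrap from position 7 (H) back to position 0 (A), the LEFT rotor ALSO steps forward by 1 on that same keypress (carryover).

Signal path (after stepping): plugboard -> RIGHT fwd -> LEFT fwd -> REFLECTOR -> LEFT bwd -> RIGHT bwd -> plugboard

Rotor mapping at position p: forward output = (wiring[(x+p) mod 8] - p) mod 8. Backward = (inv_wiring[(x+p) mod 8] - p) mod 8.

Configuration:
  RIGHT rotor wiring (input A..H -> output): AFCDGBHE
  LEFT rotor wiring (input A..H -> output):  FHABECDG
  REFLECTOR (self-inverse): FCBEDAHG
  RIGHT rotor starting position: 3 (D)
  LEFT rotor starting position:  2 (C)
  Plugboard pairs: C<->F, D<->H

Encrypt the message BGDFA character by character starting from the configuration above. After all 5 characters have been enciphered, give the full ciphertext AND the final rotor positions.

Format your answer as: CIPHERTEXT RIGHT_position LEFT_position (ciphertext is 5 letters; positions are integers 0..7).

Char 1 ('B'): step: R->4, L=2; B->plug->B->R->F->L->E->refl->D->L'->G->R'->G->plug->G
Char 2 ('G'): step: R->5, L=2; G->plug->G->R->G->L->D->refl->E->L'->F->R'->F->plug->C
Char 3 ('D'): step: R->6, L=2; D->plug->H->R->D->L->A->refl->F->L'->H->R'->D->plug->H
Char 4 ('F'): step: R->7, L=2; F->plug->C->R->G->L->D->refl->E->L'->F->R'->A->plug->A
Char 5 ('A'): step: R->0, L->3 (L advanced); A->plug->A->R->A->L->G->refl->H->L'->C->R'->C->plug->F
Final: ciphertext=GCHAF, RIGHT=0, LEFT=3

Answer: GCHAF 0 3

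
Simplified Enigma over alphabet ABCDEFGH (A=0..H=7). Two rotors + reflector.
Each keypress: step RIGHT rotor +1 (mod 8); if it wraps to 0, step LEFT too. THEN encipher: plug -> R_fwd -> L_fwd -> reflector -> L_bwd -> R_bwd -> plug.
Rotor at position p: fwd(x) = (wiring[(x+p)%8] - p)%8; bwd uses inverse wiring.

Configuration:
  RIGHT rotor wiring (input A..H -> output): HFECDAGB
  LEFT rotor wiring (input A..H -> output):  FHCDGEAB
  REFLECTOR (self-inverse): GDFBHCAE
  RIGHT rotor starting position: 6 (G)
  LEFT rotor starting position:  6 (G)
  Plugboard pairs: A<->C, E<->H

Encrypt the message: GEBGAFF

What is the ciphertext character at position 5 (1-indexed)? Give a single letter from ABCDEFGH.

Char 1 ('G'): step: R->7, L=6; G->plug->G->R->B->L->D->refl->B->L'->D->R'->E->plug->H
Char 2 ('E'): step: R->0, L->7 (L advanced); E->plug->H->R->B->L->G->refl->A->L'->C->R'->D->plug->D
Char 3 ('B'): step: R->1, L=7; B->plug->B->R->D->L->D->refl->B->L'->H->R'->E->plug->H
Char 4 ('G'): step: R->2, L=7; G->plug->G->R->F->L->H->refl->E->L'->E->R'->E->plug->H
Char 5 ('A'): step: R->3, L=7; A->plug->C->R->F->L->H->refl->E->L'->E->R'->F->plug->F

F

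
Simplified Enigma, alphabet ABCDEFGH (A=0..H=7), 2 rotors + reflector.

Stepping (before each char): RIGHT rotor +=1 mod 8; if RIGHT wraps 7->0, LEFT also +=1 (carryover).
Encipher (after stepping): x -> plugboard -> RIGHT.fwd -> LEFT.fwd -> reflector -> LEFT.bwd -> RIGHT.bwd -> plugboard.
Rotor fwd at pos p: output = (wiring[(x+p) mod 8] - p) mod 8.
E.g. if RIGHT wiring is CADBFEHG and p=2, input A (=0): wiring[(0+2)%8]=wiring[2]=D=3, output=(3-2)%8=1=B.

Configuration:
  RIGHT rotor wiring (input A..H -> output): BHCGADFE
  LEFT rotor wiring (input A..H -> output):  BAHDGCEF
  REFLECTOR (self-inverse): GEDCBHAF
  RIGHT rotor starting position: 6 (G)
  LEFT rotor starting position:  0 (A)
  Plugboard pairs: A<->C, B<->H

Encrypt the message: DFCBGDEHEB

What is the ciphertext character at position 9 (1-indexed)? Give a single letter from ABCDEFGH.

Char 1 ('D'): step: R->7, L=0; D->plug->D->R->D->L->D->refl->C->L'->F->R'->A->plug->C
Char 2 ('F'): step: R->0, L->1 (L advanced); F->plug->F->R->D->L->F->refl->H->L'->A->R'->E->plug->E
Char 3 ('C'): step: R->1, L=1; C->plug->A->R->G->L->E->refl->B->L'->E->R'->F->plug->F
Char 4 ('B'): step: R->2, L=1; B->plug->H->R->F->L->D->refl->C->L'->C->R'->F->plug->F
Char 5 ('G'): step: R->3, L=1; G->plug->G->R->E->L->B->refl->E->L'->G->R'->F->plug->F
Char 6 ('D'): step: R->4, L=1; D->plug->D->R->A->L->H->refl->F->L'->D->R'->F->plug->F
Char 7 ('E'): step: R->5, L=1; E->plug->E->R->C->L->C->refl->D->L'->F->R'->F->plug->F
Char 8 ('H'): step: R->6, L=1; H->plug->B->R->G->L->E->refl->B->L'->E->R'->E->plug->E
Char 9 ('E'): step: R->7, L=1; E->plug->E->R->H->L->A->refl->G->L'->B->R'->F->plug->F

F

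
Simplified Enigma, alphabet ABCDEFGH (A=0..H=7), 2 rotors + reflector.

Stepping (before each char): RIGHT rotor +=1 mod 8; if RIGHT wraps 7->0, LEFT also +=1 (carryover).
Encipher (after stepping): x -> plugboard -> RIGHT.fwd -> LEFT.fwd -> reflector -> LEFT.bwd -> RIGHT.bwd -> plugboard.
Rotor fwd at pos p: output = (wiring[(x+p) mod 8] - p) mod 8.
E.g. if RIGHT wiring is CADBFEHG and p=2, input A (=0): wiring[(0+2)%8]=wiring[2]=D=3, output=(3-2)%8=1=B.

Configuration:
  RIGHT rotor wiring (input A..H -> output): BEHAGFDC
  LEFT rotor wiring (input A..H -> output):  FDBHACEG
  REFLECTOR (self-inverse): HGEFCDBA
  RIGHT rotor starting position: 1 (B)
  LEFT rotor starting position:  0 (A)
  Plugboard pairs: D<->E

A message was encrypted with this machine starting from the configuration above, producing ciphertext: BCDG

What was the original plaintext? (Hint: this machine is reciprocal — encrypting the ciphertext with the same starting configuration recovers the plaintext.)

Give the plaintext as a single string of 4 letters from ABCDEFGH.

Char 1 ('B'): step: R->2, L=0; B->plug->B->R->G->L->E->refl->C->L'->F->R'->A->plug->A
Char 2 ('C'): step: R->3, L=0; C->plug->C->R->C->L->B->refl->G->L'->H->R'->E->plug->D
Char 3 ('D'): step: R->4, L=0; D->plug->E->R->F->L->C->refl->E->L'->G->R'->D->plug->E
Char 4 ('G'): step: R->5, L=0; G->plug->G->R->D->L->H->refl->A->L'->E->R'->D->plug->E

Answer: ADEE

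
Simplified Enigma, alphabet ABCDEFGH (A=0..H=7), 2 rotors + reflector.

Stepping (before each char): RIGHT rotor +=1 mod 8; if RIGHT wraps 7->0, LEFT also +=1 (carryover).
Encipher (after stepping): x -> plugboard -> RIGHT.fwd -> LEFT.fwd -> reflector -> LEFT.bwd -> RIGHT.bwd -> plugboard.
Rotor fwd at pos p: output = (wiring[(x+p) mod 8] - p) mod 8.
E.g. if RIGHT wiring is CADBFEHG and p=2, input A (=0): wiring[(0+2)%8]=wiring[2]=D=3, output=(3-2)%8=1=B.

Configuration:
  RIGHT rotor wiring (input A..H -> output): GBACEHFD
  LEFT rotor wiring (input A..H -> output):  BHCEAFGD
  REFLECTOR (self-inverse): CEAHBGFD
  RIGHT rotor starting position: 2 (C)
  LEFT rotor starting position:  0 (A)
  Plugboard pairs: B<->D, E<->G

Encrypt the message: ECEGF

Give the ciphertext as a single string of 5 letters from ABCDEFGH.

Answer: HBCFH

Derivation:
Char 1 ('E'): step: R->3, L=0; E->plug->G->R->G->L->G->refl->F->L'->F->R'->H->plug->H
Char 2 ('C'): step: R->4, L=0; C->plug->C->R->B->L->H->refl->D->L'->H->R'->D->plug->B
Char 3 ('E'): step: R->5, L=0; E->plug->G->R->F->L->F->refl->G->L'->G->R'->C->plug->C
Char 4 ('G'): step: R->6, L=0; G->plug->E->R->C->L->C->refl->A->L'->E->R'->F->plug->F
Char 5 ('F'): step: R->7, L=0; F->plug->F->R->F->L->F->refl->G->L'->G->R'->H->plug->H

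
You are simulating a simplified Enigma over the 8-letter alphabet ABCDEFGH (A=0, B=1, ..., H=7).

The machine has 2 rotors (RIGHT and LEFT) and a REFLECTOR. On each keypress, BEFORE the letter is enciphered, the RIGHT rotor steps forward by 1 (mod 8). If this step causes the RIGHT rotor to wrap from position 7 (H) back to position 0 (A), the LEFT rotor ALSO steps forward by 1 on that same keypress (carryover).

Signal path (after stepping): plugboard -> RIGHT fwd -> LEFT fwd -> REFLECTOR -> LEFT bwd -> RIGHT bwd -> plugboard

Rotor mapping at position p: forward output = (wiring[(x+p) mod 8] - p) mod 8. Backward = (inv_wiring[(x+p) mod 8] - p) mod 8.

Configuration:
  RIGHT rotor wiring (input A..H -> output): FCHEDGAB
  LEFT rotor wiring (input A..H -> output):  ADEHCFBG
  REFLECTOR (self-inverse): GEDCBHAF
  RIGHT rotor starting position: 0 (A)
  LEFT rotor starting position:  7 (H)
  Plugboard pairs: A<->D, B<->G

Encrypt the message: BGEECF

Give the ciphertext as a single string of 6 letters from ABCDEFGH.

Char 1 ('B'): step: R->1, L=7; B->plug->G->R->A->L->H->refl->F->L'->D->R'->C->plug->C
Char 2 ('G'): step: R->2, L=7; G->plug->B->R->C->L->E->refl->B->L'->B->R'->C->plug->C
Char 3 ('E'): step: R->3, L=7; E->plug->E->R->G->L->G->refl->A->L'->E->R'->H->plug->H
Char 4 ('E'): step: R->4, L=7; E->plug->E->R->B->L->B->refl->E->L'->C->R'->B->plug->G
Char 5 ('C'): step: R->5, L=7; C->plug->C->R->E->L->A->refl->G->L'->G->R'->H->plug->H
Char 6 ('F'): step: R->6, L=7; F->plug->F->R->G->L->G->refl->A->L'->E->R'->D->plug->A

Answer: CCHGHA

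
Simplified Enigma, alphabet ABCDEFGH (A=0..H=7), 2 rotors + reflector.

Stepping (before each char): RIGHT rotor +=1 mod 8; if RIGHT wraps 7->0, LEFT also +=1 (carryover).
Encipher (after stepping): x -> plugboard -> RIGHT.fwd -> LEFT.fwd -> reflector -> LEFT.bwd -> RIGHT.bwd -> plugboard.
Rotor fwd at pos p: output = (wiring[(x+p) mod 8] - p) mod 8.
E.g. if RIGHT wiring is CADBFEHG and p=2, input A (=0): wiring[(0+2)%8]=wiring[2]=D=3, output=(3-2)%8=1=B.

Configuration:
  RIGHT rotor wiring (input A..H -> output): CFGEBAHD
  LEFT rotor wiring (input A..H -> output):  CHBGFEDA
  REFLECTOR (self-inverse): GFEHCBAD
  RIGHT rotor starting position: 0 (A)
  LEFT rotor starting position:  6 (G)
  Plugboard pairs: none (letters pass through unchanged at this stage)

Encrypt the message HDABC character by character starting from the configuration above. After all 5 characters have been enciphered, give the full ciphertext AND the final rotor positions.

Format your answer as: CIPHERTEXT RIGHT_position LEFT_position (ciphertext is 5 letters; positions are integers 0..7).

Answer: GAGEH 5 6

Derivation:
Char 1 ('H'): step: R->1, L=6; H->plug->H->R->B->L->C->refl->E->L'->C->R'->G->plug->G
Char 2 ('D'): step: R->2, L=6; D->plug->D->R->G->L->H->refl->D->L'->E->R'->A->plug->A
Char 3 ('A'): step: R->3, L=6; A->plug->A->R->B->L->C->refl->E->L'->C->R'->G->plug->G
Char 4 ('B'): step: R->4, L=6; B->plug->B->R->E->L->D->refl->H->L'->G->R'->E->plug->E
Char 5 ('C'): step: R->5, L=6; C->plug->C->R->G->L->H->refl->D->L'->E->R'->H->plug->H
Final: ciphertext=GAGEH, RIGHT=5, LEFT=6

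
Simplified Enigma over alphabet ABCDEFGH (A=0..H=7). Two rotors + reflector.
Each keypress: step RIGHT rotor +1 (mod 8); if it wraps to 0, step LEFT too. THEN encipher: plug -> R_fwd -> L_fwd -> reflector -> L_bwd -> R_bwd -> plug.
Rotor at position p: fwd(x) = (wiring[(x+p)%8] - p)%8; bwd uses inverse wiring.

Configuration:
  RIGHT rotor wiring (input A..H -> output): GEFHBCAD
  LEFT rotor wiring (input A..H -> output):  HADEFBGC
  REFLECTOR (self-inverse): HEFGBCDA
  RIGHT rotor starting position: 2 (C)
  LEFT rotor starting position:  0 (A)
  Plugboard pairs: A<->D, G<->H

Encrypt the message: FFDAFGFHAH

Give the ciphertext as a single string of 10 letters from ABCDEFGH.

Char 1 ('F'): step: R->3, L=0; F->plug->F->R->D->L->E->refl->B->L'->F->R'->D->plug->A
Char 2 ('F'): step: R->4, L=0; F->plug->F->R->A->L->H->refl->A->L'->B->R'->G->plug->H
Char 3 ('D'): step: R->5, L=0; D->plug->A->R->F->L->B->refl->E->L'->D->R'->B->plug->B
Char 4 ('A'): step: R->6, L=0; A->plug->D->R->G->L->G->refl->D->L'->C->R'->A->plug->D
Char 5 ('F'): step: R->7, L=0; F->plug->F->R->C->L->D->refl->G->L'->G->R'->D->plug->A
Char 6 ('G'): step: R->0, L->1 (L advanced); G->plug->H->R->D->L->E->refl->B->L'->G->R'->A->plug->D
Char 7 ('F'): step: R->1, L=1; F->plug->F->R->H->L->G->refl->D->L'->C->R'->G->plug->H
Char 8 ('H'): step: R->2, L=1; H->plug->G->R->E->L->A->refl->H->L'->A->R'->D->plug->A
Char 9 ('A'): step: R->3, L=1; A->plug->D->R->F->L->F->refl->C->L'->B->R'->G->plug->H
Char 10 ('H'): step: R->4, L=1; H->plug->G->R->B->L->C->refl->F->L'->F->R'->A->plug->D

Answer: AHBDADHAHD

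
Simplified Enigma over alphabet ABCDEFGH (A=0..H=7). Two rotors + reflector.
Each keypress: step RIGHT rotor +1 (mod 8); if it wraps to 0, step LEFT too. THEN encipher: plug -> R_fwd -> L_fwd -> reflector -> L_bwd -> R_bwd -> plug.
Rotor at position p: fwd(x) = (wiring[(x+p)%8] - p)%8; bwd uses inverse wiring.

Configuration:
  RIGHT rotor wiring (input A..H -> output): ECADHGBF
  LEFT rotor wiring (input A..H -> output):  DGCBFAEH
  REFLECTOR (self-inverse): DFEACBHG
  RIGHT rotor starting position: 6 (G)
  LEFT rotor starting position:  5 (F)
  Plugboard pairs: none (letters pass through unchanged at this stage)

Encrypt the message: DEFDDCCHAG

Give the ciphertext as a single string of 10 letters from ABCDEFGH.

Char 1 ('D'): step: R->7, L=5; D->plug->D->R->B->L->H->refl->G->L'->D->R'->C->plug->C
Char 2 ('E'): step: R->0, L->6 (L advanced); E->plug->E->R->H->L->C->refl->E->L'->E->R'->A->plug->A
Char 3 ('F'): step: R->1, L=6; F->plug->F->R->A->L->G->refl->H->L'->G->R'->D->plug->D
Char 4 ('D'): step: R->2, L=6; D->plug->D->R->E->L->E->refl->C->L'->H->R'->E->plug->E
Char 5 ('D'): step: R->3, L=6; D->plug->D->R->G->L->H->refl->G->L'->A->R'->A->plug->A
Char 6 ('C'): step: R->4, L=6; C->plug->C->R->F->L->D->refl->A->L'->D->R'->A->plug->A
Char 7 ('C'): step: R->5, L=6; C->plug->C->R->A->L->G->refl->H->L'->G->R'->G->plug->G
Char 8 ('H'): step: R->6, L=6; H->plug->H->R->A->L->G->refl->H->L'->G->R'->C->plug->C
Char 9 ('A'): step: R->7, L=6; A->plug->A->R->G->L->H->refl->G->L'->A->R'->F->plug->F
Char 10 ('G'): step: R->0, L->7 (L advanced); G->plug->G->R->B->L->E->refl->C->L'->E->R'->A->plug->A

Answer: CADEAAGCFA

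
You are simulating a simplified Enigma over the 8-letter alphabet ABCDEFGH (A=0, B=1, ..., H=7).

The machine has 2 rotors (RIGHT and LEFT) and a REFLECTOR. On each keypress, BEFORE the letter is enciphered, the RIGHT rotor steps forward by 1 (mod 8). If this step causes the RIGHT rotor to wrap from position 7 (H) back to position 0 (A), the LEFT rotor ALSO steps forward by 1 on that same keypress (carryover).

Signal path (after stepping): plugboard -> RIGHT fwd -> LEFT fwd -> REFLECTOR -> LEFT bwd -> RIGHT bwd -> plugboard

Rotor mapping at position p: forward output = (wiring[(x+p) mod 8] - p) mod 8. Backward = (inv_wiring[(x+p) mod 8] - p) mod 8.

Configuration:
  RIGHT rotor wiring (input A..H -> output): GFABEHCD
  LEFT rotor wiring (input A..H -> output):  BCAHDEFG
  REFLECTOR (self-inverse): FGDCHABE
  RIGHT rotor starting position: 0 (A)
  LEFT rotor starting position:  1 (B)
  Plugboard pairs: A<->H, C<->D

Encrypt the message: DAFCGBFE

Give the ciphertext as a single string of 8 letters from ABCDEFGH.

Answer: GGDDFACA

Derivation:
Char 1 ('D'): step: R->1, L=1; D->plug->C->R->A->L->B->refl->G->L'->C->R'->G->plug->G
Char 2 ('A'): step: R->2, L=1; A->plug->H->R->D->L->C->refl->D->L'->E->R'->G->plug->G
Char 3 ('F'): step: R->3, L=1; F->plug->F->R->D->L->C->refl->D->L'->E->R'->C->plug->D
Char 4 ('C'): step: R->4, L=1; C->plug->D->R->H->L->A->refl->F->L'->G->R'->C->plug->D
Char 5 ('G'): step: R->5, L=1; G->plug->G->R->E->L->D->refl->C->L'->D->R'->F->plug->F
Char 6 ('B'): step: R->6, L=1; B->plug->B->R->F->L->E->refl->H->L'->B->R'->H->plug->A
Char 7 ('F'): step: R->7, L=1; F->plug->F->R->F->L->E->refl->H->L'->B->R'->D->plug->C
Char 8 ('E'): step: R->0, L->2 (L advanced); E->plug->E->R->E->L->D->refl->C->L'->D->R'->H->plug->A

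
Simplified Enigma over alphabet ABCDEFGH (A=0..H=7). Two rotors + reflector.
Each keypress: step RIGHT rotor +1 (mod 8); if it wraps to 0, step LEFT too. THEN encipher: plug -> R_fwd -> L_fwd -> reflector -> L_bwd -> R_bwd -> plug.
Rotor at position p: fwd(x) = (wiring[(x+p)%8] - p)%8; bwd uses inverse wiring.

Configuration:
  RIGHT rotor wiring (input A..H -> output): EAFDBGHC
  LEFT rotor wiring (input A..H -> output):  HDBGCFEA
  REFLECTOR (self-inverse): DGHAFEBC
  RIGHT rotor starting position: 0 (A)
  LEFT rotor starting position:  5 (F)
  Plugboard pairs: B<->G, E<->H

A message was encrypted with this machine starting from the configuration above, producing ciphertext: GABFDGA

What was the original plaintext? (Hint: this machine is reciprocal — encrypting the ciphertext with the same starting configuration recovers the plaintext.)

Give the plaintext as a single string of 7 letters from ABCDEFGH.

Char 1 ('G'): step: R->1, L=5; G->plug->B->R->E->L->G->refl->B->L'->G->R'->F->plug->F
Char 2 ('A'): step: R->2, L=5; A->plug->A->R->D->L->C->refl->H->L'->B->R'->B->plug->G
Char 3 ('B'): step: R->3, L=5; B->plug->G->R->F->L->E->refl->F->L'->H->R'->E->plug->H
Char 4 ('F'): step: R->4, L=5; F->plug->F->R->E->L->G->refl->B->L'->G->R'->D->plug->D
Char 5 ('D'): step: R->5, L=5; D->plug->D->R->H->L->F->refl->E->L'->F->R'->C->plug->C
Char 6 ('G'): step: R->6, L=5; G->plug->B->R->E->L->G->refl->B->L'->G->R'->C->plug->C
Char 7 ('A'): step: R->7, L=5; A->plug->A->R->D->L->C->refl->H->L'->B->R'->C->plug->C

Answer: FGHDCCC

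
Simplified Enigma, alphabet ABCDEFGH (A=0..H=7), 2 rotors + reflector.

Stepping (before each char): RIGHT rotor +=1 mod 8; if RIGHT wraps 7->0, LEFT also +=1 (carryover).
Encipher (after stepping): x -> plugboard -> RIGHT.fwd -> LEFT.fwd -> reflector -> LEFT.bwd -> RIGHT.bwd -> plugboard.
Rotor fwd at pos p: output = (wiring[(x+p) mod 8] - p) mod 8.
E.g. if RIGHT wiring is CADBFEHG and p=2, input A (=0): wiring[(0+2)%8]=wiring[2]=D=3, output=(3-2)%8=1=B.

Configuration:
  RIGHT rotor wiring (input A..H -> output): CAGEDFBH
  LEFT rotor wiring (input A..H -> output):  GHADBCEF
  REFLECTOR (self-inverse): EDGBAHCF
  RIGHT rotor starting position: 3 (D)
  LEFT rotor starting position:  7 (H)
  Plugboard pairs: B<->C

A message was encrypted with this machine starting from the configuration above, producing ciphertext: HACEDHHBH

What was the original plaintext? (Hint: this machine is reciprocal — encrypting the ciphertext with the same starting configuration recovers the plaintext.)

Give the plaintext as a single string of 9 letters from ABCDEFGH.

Char 1 ('H'): step: R->4, L=7; H->plug->H->R->A->L->G->refl->C->L'->F->R'->C->plug->B
Char 2 ('A'): step: R->5, L=7; A->plug->A->R->A->L->G->refl->C->L'->F->R'->D->plug->D
Char 3 ('C'): step: R->6, L=7; C->plug->B->R->B->L->H->refl->F->L'->H->R'->H->plug->H
Char 4 ('E'): step: R->7, L=7; E->plug->E->R->F->L->C->refl->G->L'->A->R'->A->plug->A
Char 5 ('D'): step: R->0, L->0 (L advanced); D->plug->D->R->E->L->B->refl->D->L'->D->R'->E->plug->E
Char 6 ('H'): step: R->1, L=0; H->plug->H->R->B->L->H->refl->F->L'->H->R'->A->plug->A
Char 7 ('H'): step: R->2, L=0; H->plug->H->R->G->L->E->refl->A->L'->C->R'->B->plug->C
Char 8 ('B'): step: R->3, L=0; B->plug->C->R->C->L->A->refl->E->L'->G->R'->D->plug->D
Char 9 ('H'): step: R->4, L=0; H->plug->H->R->A->L->G->refl->C->L'->F->R'->C->plug->B

Answer: BDHAEACDB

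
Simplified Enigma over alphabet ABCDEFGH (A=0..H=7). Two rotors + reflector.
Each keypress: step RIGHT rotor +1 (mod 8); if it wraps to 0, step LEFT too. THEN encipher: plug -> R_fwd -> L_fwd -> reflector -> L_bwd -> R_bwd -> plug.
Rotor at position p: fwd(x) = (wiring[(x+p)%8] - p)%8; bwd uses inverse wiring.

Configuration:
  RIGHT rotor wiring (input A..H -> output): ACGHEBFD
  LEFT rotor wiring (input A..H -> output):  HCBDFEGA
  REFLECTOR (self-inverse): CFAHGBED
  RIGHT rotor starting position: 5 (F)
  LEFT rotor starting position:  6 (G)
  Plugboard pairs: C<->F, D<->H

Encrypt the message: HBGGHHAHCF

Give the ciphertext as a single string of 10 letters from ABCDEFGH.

Char 1 ('H'): step: R->6, L=6; H->plug->D->R->E->L->D->refl->H->L'->G->R'->G->plug->G
Char 2 ('B'): step: R->7, L=6; B->plug->B->R->B->L->C->refl->A->L'->A->R'->E->plug->E
Char 3 ('G'): step: R->0, L->7 (L advanced); G->plug->G->R->F->L->G->refl->E->L'->E->R'->E->plug->E
Char 4 ('G'): step: R->1, L=7; G->plug->G->R->C->L->D->refl->H->L'->H->R'->H->plug->D
Char 5 ('H'): step: R->2, L=7; H->plug->D->R->H->L->H->refl->D->L'->C->R'->C->plug->F
Char 6 ('H'): step: R->3, L=7; H->plug->D->R->C->L->D->refl->H->L'->H->R'->G->plug->G
Char 7 ('A'): step: R->4, L=7; A->plug->A->R->A->L->B->refl->F->L'->G->R'->F->plug->C
Char 8 ('H'): step: R->5, L=7; H->plug->D->R->D->L->C->refl->A->L'->B->R'->F->plug->C
Char 9 ('C'): step: R->6, L=7; C->plug->F->R->B->L->A->refl->C->L'->D->R'->H->plug->D
Char 10 ('F'): step: R->7, L=7; F->plug->C->R->D->L->C->refl->A->L'->B->R'->B->plug->B

Answer: GEEDFGCCDB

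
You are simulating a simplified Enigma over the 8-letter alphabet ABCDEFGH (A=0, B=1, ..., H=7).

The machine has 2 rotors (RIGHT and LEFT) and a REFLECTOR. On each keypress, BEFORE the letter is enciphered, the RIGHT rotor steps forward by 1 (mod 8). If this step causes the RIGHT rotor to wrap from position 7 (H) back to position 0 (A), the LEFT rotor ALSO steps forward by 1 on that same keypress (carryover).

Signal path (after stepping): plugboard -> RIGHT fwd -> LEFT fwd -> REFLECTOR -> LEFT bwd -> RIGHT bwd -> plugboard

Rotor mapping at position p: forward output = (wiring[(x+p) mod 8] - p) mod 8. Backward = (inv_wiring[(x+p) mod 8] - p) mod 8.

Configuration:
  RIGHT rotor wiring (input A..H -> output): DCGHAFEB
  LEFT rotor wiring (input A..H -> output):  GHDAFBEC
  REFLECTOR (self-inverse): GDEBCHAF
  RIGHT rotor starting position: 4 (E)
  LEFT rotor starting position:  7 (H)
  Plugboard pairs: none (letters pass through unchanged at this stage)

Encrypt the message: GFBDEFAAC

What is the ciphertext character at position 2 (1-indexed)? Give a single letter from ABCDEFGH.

Char 1 ('G'): step: R->5, L=7; G->plug->G->R->C->L->A->refl->G->L'->F->R'->E->plug->E
Char 2 ('F'): step: R->6, L=7; F->plug->F->R->B->L->H->refl->F->L'->H->R'->H->plug->H

H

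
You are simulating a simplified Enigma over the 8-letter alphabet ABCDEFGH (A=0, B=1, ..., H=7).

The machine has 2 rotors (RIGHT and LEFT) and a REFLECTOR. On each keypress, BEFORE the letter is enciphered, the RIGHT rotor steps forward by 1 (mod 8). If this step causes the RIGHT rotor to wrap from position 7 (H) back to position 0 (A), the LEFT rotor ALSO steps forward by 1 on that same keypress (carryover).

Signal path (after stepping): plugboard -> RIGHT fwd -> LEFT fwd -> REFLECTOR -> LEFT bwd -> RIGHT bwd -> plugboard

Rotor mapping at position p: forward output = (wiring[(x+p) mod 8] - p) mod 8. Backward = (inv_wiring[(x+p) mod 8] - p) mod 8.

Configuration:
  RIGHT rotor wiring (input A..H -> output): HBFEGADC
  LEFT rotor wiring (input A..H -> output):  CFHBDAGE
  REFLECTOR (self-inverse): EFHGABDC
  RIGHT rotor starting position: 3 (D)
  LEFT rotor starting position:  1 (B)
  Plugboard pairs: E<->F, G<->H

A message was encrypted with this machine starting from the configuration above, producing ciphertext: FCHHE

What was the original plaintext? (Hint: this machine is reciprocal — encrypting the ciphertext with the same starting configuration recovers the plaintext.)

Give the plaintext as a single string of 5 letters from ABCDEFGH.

Answer: BHGDG

Derivation:
Char 1 ('F'): step: R->4, L=1; F->plug->E->R->D->L->C->refl->H->L'->E->R'->B->plug->B
Char 2 ('C'): step: R->5, L=1; C->plug->C->R->F->L->F->refl->B->L'->H->R'->G->plug->H
Char 3 ('H'): step: R->6, L=1; H->plug->G->R->A->L->E->refl->A->L'->C->R'->H->plug->G
Char 4 ('H'): step: R->7, L=1; H->plug->G->R->B->L->G->refl->D->L'->G->R'->D->plug->D
Char 5 ('E'): step: R->0, L->2 (L advanced); E->plug->F->R->A->L->F->refl->B->L'->C->R'->H->plug->G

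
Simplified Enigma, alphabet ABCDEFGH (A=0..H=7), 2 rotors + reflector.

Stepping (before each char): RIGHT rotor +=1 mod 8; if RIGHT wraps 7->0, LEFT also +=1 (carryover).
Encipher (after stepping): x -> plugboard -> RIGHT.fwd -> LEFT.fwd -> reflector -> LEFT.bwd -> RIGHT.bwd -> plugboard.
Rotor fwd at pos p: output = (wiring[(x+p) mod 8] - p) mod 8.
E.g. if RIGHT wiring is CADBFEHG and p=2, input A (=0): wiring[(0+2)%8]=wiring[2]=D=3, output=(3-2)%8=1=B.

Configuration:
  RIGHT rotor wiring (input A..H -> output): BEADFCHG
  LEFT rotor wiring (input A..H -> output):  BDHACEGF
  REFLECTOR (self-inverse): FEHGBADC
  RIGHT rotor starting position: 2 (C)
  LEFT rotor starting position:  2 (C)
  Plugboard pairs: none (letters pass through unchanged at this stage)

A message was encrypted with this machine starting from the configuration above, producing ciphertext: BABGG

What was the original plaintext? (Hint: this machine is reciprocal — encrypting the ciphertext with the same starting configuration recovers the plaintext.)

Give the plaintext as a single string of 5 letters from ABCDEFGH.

Answer: AEHHF

Derivation:
Char 1 ('B'): step: R->3, L=2; B->plug->B->R->C->L->A->refl->F->L'->A->R'->A->plug->A
Char 2 ('A'): step: R->4, L=2; A->plug->A->R->B->L->G->refl->D->L'->F->R'->E->plug->E
Char 3 ('B'): step: R->5, L=2; B->plug->B->R->C->L->A->refl->F->L'->A->R'->H->plug->H
Char 4 ('G'): step: R->6, L=2; G->plug->G->R->H->L->B->refl->E->L'->E->R'->H->plug->H
Char 5 ('G'): step: R->7, L=2; G->plug->G->R->D->L->C->refl->H->L'->G->R'->F->plug->F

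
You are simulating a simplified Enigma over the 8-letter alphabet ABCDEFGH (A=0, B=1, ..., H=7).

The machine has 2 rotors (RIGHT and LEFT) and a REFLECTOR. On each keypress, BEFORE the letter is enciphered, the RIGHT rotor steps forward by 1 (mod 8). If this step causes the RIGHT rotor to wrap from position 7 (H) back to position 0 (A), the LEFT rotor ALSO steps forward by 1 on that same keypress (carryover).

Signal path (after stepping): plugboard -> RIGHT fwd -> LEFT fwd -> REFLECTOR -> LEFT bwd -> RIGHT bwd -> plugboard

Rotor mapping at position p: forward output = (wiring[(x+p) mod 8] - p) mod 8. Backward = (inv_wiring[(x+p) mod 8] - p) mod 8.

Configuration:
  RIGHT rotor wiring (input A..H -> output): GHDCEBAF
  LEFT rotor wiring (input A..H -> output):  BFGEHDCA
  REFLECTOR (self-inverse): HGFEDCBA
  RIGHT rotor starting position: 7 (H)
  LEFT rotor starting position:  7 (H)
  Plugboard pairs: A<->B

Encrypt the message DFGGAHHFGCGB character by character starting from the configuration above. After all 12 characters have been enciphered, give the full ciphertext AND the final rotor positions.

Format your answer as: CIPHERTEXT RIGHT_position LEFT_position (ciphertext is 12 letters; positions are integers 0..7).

Char 1 ('D'): step: R->0, L->0 (L advanced); D->plug->D->R->C->L->G->refl->B->L'->A->R'->G->plug->G
Char 2 ('F'): step: R->1, L=0; F->plug->F->R->H->L->A->refl->H->L'->E->R'->G->plug->G
Char 3 ('G'): step: R->2, L=0; G->plug->G->R->E->L->H->refl->A->L'->H->R'->D->plug->D
Char 4 ('G'): step: R->3, L=0; G->plug->G->R->E->L->H->refl->A->L'->H->R'->A->plug->B
Char 5 ('A'): step: R->4, L=0; A->plug->B->R->F->L->D->refl->E->L'->D->R'->F->plug->F
Char 6 ('H'): step: R->5, L=0; H->plug->H->R->H->L->A->refl->H->L'->E->R'->A->plug->B
Char 7 ('H'): step: R->6, L=0; H->plug->H->R->D->L->E->refl->D->L'->F->R'->E->plug->E
Char 8 ('F'): step: R->7, L=0; F->plug->F->R->F->L->D->refl->E->L'->D->R'->E->plug->E
Char 9 ('G'): step: R->0, L->1 (L advanced); G->plug->G->R->A->L->E->refl->D->L'->C->R'->D->plug->D
Char 10 ('C'): step: R->1, L=1; C->plug->C->R->B->L->F->refl->C->L'->E->R'->G->plug->G
Char 11 ('G'): step: R->2, L=1; G->plug->G->R->E->L->C->refl->F->L'->B->R'->A->plug->B
Char 12 ('B'): step: R->3, L=1; B->plug->A->R->H->L->A->refl->H->L'->G->R'->C->plug->C
Final: ciphertext=GGDBFBEEDGBC, RIGHT=3, LEFT=1

Answer: GGDBFBEEDGBC 3 1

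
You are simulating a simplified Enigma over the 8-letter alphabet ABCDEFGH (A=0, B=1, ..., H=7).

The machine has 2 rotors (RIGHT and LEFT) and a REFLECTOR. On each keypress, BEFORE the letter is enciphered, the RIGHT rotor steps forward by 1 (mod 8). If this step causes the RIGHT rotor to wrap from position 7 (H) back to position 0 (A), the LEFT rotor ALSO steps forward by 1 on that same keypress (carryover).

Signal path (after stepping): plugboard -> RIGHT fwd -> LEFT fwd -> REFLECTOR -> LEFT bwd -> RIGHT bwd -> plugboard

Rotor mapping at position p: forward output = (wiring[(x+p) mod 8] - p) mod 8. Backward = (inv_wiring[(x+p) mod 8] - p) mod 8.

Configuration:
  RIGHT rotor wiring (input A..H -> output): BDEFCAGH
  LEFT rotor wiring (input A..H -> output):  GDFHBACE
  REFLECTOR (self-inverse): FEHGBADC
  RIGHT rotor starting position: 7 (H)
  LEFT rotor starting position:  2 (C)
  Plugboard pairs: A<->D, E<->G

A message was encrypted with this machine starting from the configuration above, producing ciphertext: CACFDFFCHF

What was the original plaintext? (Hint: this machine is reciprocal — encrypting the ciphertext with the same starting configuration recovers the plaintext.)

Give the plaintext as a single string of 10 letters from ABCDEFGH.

Answer: FFGDCDCDGC

Derivation:
Char 1 ('C'): step: R->0, L->3 (L advanced); C->plug->C->R->E->L->B->refl->E->L'->A->R'->F->plug->F
Char 2 ('A'): step: R->1, L=3; A->plug->D->R->B->L->G->refl->D->L'->F->R'->F->plug->F
Char 3 ('C'): step: R->2, L=3; C->plug->C->R->A->L->E->refl->B->L'->E->R'->E->plug->G
Char 4 ('F'): step: R->3, L=3; F->plug->F->R->G->L->A->refl->F->L'->C->R'->A->plug->D
Char 5 ('D'): step: R->4, L=3; D->plug->A->R->G->L->A->refl->F->L'->C->R'->C->plug->C
Char 6 ('F'): step: R->5, L=3; F->plug->F->R->H->L->C->refl->H->L'->D->R'->A->plug->D
Char 7 ('F'): step: R->6, L=3; F->plug->F->R->H->L->C->refl->H->L'->D->R'->C->plug->C
Char 8 ('C'): step: R->7, L=3; C->plug->C->R->E->L->B->refl->E->L'->A->R'->A->plug->D
Char 9 ('H'): step: R->0, L->4 (L advanced); H->plug->H->R->H->L->D->refl->G->L'->C->R'->E->plug->G
Char 10 ('F'): step: R->1, L=4; F->plug->F->R->F->L->H->refl->C->L'->E->R'->C->plug->C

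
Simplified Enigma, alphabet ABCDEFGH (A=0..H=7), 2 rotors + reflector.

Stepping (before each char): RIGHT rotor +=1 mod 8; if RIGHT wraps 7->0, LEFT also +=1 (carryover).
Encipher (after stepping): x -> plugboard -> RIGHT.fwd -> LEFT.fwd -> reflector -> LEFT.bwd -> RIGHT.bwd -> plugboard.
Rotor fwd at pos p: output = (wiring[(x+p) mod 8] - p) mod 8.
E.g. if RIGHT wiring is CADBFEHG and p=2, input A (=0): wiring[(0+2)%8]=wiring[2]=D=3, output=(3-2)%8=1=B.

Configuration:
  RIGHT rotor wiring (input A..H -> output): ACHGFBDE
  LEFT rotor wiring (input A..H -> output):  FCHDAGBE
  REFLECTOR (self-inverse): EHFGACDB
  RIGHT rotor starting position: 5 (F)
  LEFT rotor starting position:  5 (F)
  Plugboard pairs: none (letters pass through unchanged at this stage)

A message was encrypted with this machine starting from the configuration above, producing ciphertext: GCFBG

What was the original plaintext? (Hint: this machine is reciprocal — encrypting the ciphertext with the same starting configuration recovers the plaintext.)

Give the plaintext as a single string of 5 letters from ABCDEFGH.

Char 1 ('G'): step: R->6, L=5; G->plug->G->R->H->L->D->refl->G->L'->G->R'->B->plug->B
Char 2 ('C'): step: R->7, L=5; C->plug->C->R->D->L->A->refl->E->L'->B->R'->B->plug->B
Char 3 ('F'): step: R->0, L->6 (L advanced); F->plug->F->R->B->L->G->refl->D->L'->A->R'->A->plug->A
Char 4 ('B'): step: R->1, L=6; B->plug->B->R->G->L->C->refl->F->L'->F->R'->C->plug->C
Char 5 ('G'): step: R->2, L=6; G->plug->G->R->G->L->C->refl->F->L'->F->R'->A->plug->A

Answer: BBACA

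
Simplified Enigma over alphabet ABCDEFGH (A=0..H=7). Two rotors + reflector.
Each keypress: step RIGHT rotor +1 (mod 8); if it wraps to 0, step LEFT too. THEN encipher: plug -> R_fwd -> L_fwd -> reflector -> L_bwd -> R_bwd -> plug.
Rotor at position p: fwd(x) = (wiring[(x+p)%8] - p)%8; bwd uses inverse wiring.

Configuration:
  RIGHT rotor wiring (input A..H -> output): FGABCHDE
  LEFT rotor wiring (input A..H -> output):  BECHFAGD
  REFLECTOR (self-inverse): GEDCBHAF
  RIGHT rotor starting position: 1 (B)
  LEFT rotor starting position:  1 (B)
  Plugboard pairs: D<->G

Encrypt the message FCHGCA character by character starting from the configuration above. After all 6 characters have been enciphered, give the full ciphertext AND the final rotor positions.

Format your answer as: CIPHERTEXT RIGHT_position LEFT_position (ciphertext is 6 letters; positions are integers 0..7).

Char 1 ('F'): step: R->2, L=1; F->plug->F->R->C->L->G->refl->A->L'->H->R'->B->plug->B
Char 2 ('C'): step: R->3, L=1; C->plug->C->R->E->L->H->refl->F->L'->F->R'->H->plug->H
Char 3 ('H'): step: R->4, L=1; H->plug->H->R->F->L->F->refl->H->L'->E->R'->G->plug->D
Char 4 ('G'): step: R->5, L=1; G->plug->D->R->A->L->D->refl->C->L'->G->R'->B->plug->B
Char 5 ('C'): step: R->6, L=1; C->plug->C->R->H->L->A->refl->G->L'->C->R'->E->plug->E
Char 6 ('A'): step: R->7, L=1; A->plug->A->R->F->L->F->refl->H->L'->E->R'->H->plug->H
Final: ciphertext=BHDBEH, RIGHT=7, LEFT=1

Answer: BHDBEH 7 1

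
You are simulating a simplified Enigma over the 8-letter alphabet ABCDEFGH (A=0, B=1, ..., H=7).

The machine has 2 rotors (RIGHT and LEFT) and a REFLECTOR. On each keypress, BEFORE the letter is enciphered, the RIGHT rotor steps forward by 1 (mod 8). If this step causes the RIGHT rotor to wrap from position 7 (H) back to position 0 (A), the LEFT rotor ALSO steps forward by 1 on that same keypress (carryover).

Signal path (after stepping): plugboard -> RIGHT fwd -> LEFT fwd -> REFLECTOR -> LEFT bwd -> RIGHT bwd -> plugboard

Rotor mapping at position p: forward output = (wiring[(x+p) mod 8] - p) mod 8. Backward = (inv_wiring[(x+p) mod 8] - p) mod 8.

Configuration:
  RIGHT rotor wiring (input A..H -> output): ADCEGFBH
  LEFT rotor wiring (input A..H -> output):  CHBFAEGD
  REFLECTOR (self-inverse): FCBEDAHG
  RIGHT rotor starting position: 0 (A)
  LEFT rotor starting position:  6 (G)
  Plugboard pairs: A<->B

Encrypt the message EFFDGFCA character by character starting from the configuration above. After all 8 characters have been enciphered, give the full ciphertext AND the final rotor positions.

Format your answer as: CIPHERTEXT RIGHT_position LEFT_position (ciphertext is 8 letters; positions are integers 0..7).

Answer: BEHGFBHF 0 7

Derivation:
Char 1 ('E'): step: R->1, L=6; E->plug->E->R->E->L->D->refl->E->L'->C->R'->A->plug->B
Char 2 ('F'): step: R->2, L=6; F->plug->F->R->F->L->H->refl->G->L'->H->R'->E->plug->E
Char 3 ('F'): step: R->3, L=6; F->plug->F->R->F->L->H->refl->G->L'->H->R'->H->plug->H
Char 4 ('D'): step: R->4, L=6; D->plug->D->R->D->L->B->refl->C->L'->G->R'->G->plug->G
Char 5 ('G'): step: R->5, L=6; G->plug->G->R->H->L->G->refl->H->L'->F->R'->F->plug->F
Char 6 ('F'): step: R->6, L=6; F->plug->F->R->G->L->C->refl->B->L'->D->R'->A->plug->B
Char 7 ('C'): step: R->7, L=6; C->plug->C->R->E->L->D->refl->E->L'->C->R'->H->plug->H
Char 8 ('A'): step: R->0, L->7 (L advanced); A->plug->B->R->D->L->C->refl->B->L'->F->R'->F->plug->F
Final: ciphertext=BEHGFBHF, RIGHT=0, LEFT=7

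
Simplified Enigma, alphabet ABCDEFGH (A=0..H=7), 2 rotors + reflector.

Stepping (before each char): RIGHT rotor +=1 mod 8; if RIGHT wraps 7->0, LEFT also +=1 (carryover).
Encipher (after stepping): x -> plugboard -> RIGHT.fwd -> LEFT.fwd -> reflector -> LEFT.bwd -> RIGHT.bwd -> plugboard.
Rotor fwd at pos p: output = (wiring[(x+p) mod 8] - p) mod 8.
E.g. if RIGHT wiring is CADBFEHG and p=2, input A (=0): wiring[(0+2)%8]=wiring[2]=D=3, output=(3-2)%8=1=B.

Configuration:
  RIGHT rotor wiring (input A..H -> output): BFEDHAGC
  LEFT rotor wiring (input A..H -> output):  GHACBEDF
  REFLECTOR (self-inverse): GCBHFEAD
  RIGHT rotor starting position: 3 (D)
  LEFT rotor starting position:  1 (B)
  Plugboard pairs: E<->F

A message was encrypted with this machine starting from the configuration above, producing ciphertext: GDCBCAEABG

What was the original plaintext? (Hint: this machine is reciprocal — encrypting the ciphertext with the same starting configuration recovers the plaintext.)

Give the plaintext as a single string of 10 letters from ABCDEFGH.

Answer: ABADDBBHAE

Derivation:
Char 1 ('G'): step: R->4, L=1; G->plug->G->R->A->L->G->refl->A->L'->D->R'->A->plug->A
Char 2 ('D'): step: R->5, L=1; D->plug->D->R->E->L->D->refl->H->L'->B->R'->B->plug->B
Char 3 ('C'): step: R->6, L=1; C->plug->C->R->D->L->A->refl->G->L'->A->R'->A->plug->A
Char 4 ('B'): step: R->7, L=1; B->plug->B->R->C->L->B->refl->C->L'->F->R'->D->plug->D
Char 5 ('C'): step: R->0, L->2 (L advanced); C->plug->C->R->E->L->B->refl->C->L'->D->R'->D->plug->D
Char 6 ('A'): step: R->1, L=2; A->plug->A->R->E->L->B->refl->C->L'->D->R'->B->plug->B
Char 7 ('E'): step: R->2, L=2; E->plug->F->R->A->L->G->refl->A->L'->B->R'->B->plug->B
Char 8 ('A'): step: R->3, L=2; A->plug->A->R->A->L->G->refl->A->L'->B->R'->H->plug->H
Char 9 ('B'): step: R->4, L=2; B->plug->B->R->E->L->B->refl->C->L'->D->R'->A->plug->A
Char 10 ('G'): step: R->5, L=2; G->plug->G->R->G->L->E->refl->F->L'->H->R'->F->plug->E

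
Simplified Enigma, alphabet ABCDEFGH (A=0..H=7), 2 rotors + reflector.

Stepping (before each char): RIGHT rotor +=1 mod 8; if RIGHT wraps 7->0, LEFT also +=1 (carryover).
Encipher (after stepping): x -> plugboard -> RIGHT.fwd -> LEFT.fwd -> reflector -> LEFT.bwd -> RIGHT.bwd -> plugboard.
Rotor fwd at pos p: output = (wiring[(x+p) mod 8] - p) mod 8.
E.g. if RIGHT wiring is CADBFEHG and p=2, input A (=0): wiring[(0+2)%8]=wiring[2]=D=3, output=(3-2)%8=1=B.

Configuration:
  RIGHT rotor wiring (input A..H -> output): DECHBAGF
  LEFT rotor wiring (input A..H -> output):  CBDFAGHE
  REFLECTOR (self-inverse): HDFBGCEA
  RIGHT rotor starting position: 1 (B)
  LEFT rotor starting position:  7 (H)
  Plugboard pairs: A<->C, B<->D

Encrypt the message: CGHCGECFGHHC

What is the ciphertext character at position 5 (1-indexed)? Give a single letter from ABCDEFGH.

Char 1 ('C'): step: R->2, L=7; C->plug->A->R->A->L->F->refl->C->L'->C->R'->H->plug->H
Char 2 ('G'): step: R->3, L=7; G->plug->G->R->B->L->D->refl->B->L'->F->R'->C->plug->A
Char 3 ('H'): step: R->4, L=7; H->plug->H->R->D->L->E->refl->G->L'->E->R'->B->plug->D
Char 4 ('C'): step: R->5, L=7; C->plug->A->R->D->L->E->refl->G->L'->E->R'->H->plug->H
Char 5 ('G'): step: R->6, L=7; G->plug->G->R->D->L->E->refl->G->L'->E->R'->E->plug->E

E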